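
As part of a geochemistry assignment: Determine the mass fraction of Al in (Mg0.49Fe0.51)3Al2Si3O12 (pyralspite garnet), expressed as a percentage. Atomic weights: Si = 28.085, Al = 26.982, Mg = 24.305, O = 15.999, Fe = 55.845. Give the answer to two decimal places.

Formula mass = 1.47×24.305 + 1.53×55.845 + 2×26.982 + 3×28.085 + 12×15.999 = 451.378 g/mol, of which 53.964 g is Al.
So Al makes up 53.964/451.378 = 0.1196 of the mass, i.e. 11.96%.

11.96 wt%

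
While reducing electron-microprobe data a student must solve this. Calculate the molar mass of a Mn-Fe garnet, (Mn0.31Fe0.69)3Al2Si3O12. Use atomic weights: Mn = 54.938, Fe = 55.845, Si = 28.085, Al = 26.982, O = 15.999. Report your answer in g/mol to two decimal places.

496.90 g/mol

M = 0.93*54.938 + 2.07*55.845 + 2*26.982 + 3*28.085 + 12*15.999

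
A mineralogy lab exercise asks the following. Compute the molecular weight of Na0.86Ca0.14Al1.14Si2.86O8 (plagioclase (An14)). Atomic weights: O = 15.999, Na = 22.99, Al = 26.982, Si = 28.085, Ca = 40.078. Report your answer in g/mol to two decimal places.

M = 0.86*22.99 + 0.14*40.078 + 1.14*26.982 + 2.86*28.085 + 8*15.999

264.46 g/mol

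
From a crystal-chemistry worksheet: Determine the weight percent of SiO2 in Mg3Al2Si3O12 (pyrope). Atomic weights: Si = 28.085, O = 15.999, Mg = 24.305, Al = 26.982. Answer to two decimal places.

Molar mass of Mg3Al2Si3O12 = 3*24.305 + 2*26.982 + 3*28.085 + 12*15.999 = 403.122 g/mol.
Each formula unit contains 3 Si, equivalent to 3/1 = 3.0000 mol SiO2.
M(SiO2) = 1×28.085 + 2×15.999 = 60.083 g/mol.
Mass of SiO2 per formula unit = 3.0000 × 60.083 = 180.249 g.
SiO2 wt% = 180.249 / 403.122 × 100 = 44.71%.

44.71 wt%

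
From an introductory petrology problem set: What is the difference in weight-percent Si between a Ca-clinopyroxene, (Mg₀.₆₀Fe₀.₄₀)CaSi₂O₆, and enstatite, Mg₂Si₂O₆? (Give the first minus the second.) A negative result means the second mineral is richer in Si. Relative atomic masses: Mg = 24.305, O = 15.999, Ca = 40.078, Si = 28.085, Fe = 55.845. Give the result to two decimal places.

-3.47 percentage points

M((Mg₀.₆₀Fe₀.₄₀)CaSi₂O₆) = 229.163 g/mol, so wt% Si = 56.170/229.163 × 100 = 24.51%.
M(Mg₂Si₂O₆) = 200.774 g/mol, so wt% Si = 56.170/200.774 × 100 = 27.98%.
24.51 − 27.98 = -3.47 pp.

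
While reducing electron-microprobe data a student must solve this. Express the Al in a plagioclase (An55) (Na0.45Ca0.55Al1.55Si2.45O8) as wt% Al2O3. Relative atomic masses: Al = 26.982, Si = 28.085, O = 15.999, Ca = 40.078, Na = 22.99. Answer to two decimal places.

29.16 wt%

M(Na0.45Ca0.55Al1.55Si2.45O8) = 271.011 g/mol; M(Al2O3) = 101.961 g/mol.
Moles Al2O3 per formula unit = 1.55 Al ÷ 2 = 0.7750.
Al2O3 fraction = (0.7750 × 101.961) / 271.011 = 79.020/271.011 = 0.2916.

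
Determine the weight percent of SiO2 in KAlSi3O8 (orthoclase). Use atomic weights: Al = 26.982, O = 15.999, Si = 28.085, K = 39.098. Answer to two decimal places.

64.76 wt%

Molar mass of KAlSi3O8 = 1·39.098 + 1·26.982 + 3·28.085 + 8·15.999 = 278.327 g/mol.
Each formula unit contains 3 Si, equivalent to 3/1 = 3.0000 mol SiO2.
M(SiO2) = 1×28.085 + 2×15.999 = 60.083 g/mol.
Mass of SiO2 per formula unit = 3.0000 × 60.083 = 180.249 g.
SiO2 wt% = 180.249 / 278.327 × 100 = 64.76%.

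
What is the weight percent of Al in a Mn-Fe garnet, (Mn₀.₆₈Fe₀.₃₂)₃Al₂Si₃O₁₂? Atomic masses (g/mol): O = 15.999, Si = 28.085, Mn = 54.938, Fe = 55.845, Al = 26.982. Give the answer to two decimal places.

10.88 mass %

Molar mass of (Mn₀.₆₈Fe₀.₃₂)₃Al₂Si₃O₁₂: 2.04*54.938 + 0.96*55.845 + 2*26.982 + 3*28.085 + 12*15.999 = 495.892 g/mol.
Mass of Al per formula unit: 2 × 26.982 = 53.964 g.
Weight fraction Al = 53.964 / 495.892 = 0.1088.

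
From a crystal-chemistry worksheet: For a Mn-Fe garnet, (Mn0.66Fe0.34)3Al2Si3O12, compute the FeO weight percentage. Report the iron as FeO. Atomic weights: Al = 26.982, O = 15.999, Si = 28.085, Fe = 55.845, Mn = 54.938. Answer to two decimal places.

M((Mn0.66Fe0.34)3Al2Si3O12) = 495.946 g/mol; M(FeO) = 71.844 g/mol.
Moles FeO per formula unit = 1.02 Fe ÷ 1 = 1.0200.
FeO fraction = (1.0200 × 71.844) / 495.946 = 73.281/495.946 = 0.1478.

14.78 wt%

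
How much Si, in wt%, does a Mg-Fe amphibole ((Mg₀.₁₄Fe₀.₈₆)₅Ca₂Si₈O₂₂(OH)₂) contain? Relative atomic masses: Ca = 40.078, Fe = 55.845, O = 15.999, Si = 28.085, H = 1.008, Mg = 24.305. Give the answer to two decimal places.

23.70 wt%

Molar mass of (Mg₀.₁₄Fe₀.₈₆)₅Ca₂Si₈O₂₂(OH)₂: 0.70·24.305 + 4.30·55.845 + 2·40.078 + 8·28.085 + 24·15.999 + 2·1.008 = 947.975 g/mol.
Mass of Si per formula unit: 8 × 28.085 = 224.680 g.
Weight fraction Si = 224.680 / 947.975 = 0.2370.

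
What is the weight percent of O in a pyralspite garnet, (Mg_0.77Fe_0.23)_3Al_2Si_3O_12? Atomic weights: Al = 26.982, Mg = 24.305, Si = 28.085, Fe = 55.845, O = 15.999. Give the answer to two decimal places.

M((Mg_0.77Fe_0.23)_3Al_2Si_3O_12) = 424.885 g/mol.
O contributes 12 × 15.999 = 191.988 g per mole.
191.988/424.885 = 0.4519 → 45.19%.

45.19 wt%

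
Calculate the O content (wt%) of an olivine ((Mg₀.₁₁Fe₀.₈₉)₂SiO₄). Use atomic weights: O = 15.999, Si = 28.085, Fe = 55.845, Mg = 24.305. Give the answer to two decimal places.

32.51 wt%

Molar mass of (Mg₀.₁₁Fe₀.₈₉)₂SiO₄: 0.22×24.305 + 1.78×55.845 + 1×28.085 + 4×15.999 = 196.832 g/mol.
Mass of O per formula unit: 4 × 15.999 = 63.996 g.
Weight fraction O = 63.996 / 196.832 = 0.3251.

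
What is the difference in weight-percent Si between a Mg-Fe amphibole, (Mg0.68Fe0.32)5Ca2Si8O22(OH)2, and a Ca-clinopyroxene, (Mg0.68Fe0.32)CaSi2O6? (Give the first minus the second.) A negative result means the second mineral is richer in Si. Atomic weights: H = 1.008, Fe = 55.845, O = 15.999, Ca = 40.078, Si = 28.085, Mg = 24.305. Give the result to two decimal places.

First mineral: 224.680 g Si in 862.817 g formula = 26.04 wt% Si.
Second mineral: 56.170 g Si in 226.640 g formula = 24.78 wt% Si.
26.04% − 24.78% gives a difference of 1.26 percentage points.

1.26 percentage points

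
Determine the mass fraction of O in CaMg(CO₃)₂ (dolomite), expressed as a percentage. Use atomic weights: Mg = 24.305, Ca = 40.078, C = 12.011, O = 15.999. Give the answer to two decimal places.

52.06 weight percent

M(CaMg(CO₃)₂) = 184.399 g/mol.
O contributes 6 × 15.999 = 95.994 g per mole.
95.994/184.399 = 0.5206 → 52.06%.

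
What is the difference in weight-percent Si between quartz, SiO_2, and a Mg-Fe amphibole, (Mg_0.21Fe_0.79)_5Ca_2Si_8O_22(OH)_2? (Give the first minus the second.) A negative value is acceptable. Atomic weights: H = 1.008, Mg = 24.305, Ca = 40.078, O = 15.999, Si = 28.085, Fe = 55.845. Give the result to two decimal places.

Si in SiO_2: molar mass 60.083 g/mol; 1×28.085 = 28.085 g → 46.74 wt%.
Si in (Mg_0.21Fe_0.79)_5Ca_2Si_8O_22(OH)_2: molar mass 936.936 g/mol; 8×28.085 = 224.680 g → 23.98 wt%.
Difference = 46.74 − 23.98 = 22.76 percentage points.

22.76 percentage points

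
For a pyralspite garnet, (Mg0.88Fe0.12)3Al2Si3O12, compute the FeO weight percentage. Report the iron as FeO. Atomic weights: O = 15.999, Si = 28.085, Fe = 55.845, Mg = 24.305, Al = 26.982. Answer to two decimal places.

6.24 wt%

M((Mg0.88Fe0.12)3Al2Si3O12) = 414.476 g/mol; M(FeO) = 71.844 g/mol.
Moles FeO per formula unit = 0.36 Fe ÷ 1 = 0.3600.
FeO fraction = (0.3600 × 71.844) / 414.476 = 25.864/414.476 = 0.0624.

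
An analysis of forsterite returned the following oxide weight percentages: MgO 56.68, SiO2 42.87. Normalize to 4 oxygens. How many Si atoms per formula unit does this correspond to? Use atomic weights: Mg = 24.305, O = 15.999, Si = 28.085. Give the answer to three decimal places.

1.007 Si apfu

56.68 wt% MgO ÷ 40.304 g/mol = 1.40631 mol, giving 1.40631 Mg and 1.40631 O.
42.87 wt% SiO2 ÷ 60.083 g/mol = 0.71351 mol, giving 0.71351 Si and 1.42702 O.
Oxygen sums to 2.83333; scaling by 4/2.83333 = 1.41177 puts the formula on 4 O.
Si: 0.71351 × 1.41177 = 1.007 atoms per formula unit.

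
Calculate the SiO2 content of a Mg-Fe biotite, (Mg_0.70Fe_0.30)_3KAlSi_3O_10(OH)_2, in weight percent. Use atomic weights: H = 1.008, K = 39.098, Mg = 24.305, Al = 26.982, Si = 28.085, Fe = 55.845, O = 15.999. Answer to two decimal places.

40.45 wt%

Formula mass = 445.640 g/mol.
3 Si → 3.0000 mol SiO2 per formula unit; M(SiO2) = 60.083, so SiO2 mass = 180.249 g.
180.249/445.640 × 100 = 40.45 wt%.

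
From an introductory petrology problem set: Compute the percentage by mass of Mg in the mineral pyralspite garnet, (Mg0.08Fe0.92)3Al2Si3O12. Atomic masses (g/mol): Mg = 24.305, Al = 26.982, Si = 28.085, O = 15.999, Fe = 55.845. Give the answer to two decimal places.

1.19 wt%

M((Mg0.08Fe0.92)3Al2Si3O12) = 490.172 g/mol.
Mg contributes 0.24 × 24.305 = 5.833 g per mole.
5.833/490.172 = 0.0119 → 1.19%.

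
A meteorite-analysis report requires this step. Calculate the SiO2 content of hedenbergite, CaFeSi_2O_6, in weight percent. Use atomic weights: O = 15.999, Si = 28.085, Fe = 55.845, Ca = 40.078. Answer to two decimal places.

48.44 wt%

M(CaFeSi_2O_6) = 248.087 g/mol; M(SiO2) = 60.083 g/mol.
Moles SiO2 per formula unit = 2 Si ÷ 1 = 2.0000.
SiO2 fraction = (2.0000 × 60.083) / 248.087 = 120.166/248.087 = 0.4844.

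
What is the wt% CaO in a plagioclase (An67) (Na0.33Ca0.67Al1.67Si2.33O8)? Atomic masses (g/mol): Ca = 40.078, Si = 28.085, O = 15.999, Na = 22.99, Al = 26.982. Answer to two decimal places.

13.77 wt%

M(Na0.33Ca0.67Al1.67Si2.33O8) = 272.929 g/mol; M(CaO) = 56.077 g/mol.
Moles CaO per formula unit = 0.67 Ca ÷ 1 = 0.6700.
CaO fraction = (0.6700 × 56.077) / 272.929 = 37.572/272.929 = 0.1377.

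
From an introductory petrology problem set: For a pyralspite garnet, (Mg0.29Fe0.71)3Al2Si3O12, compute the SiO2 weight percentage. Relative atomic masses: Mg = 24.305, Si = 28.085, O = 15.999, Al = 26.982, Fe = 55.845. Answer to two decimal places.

38.33 wt%

Molar mass of (Mg0.29Fe0.71)3Al2Si3O12 = 0.87×24.305 + 2.13×55.845 + 2×26.982 + 3×28.085 + 12×15.999 = 470.302 g/mol.
Each formula unit contains 3 Si, equivalent to 3/1 = 3.0000 mol SiO2.
M(SiO2) = 1×28.085 + 2×15.999 = 60.083 g/mol.
Mass of SiO2 per formula unit = 3.0000 × 60.083 = 180.249 g.
SiO2 wt% = 180.249 / 470.302 × 100 = 38.33%.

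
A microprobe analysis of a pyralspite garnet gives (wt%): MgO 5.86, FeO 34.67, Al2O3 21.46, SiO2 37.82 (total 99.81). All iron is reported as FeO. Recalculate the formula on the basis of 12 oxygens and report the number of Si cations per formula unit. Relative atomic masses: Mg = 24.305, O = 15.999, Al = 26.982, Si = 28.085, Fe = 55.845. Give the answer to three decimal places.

2.999 Si apfu

MgO (M=40.304): mol = 0.14539; Mg = 0.14539, O = 0.14539.
FeO (M=71.844): mol = 0.48257; Fe = 0.48257, O = 0.48257.
Al2O3 (M=101.961): mol = 0.21047; Al = 0.42094, O = 0.63141.
SiO2 (M=60.083): mol = 0.62946; Si = 0.62946, O = 1.25892.
ΣO = 2.51829; factor = 12/ΣO = 4.76514.
Si apfu = 0.62946 × 4.76514 = 2.999.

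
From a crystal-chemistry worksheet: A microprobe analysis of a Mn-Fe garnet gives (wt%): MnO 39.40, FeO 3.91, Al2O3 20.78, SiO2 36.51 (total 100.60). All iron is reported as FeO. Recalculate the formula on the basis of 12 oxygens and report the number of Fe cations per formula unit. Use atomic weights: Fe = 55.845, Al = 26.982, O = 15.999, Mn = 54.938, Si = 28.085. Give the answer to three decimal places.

39.40 wt% MnO ÷ 70.937 g/mol = 0.55542 mol, giving 0.55542 Mn and 0.55542 O.
3.91 wt% FeO ÷ 71.844 g/mol = 0.05442 mol, giving 0.05442 Fe and 0.05442 O.
20.78 wt% Al2O3 ÷ 101.961 g/mol = 0.20380 mol, giving 0.40760 Al and 0.61140 O.
36.51 wt% SiO2 ÷ 60.083 g/mol = 0.60766 mol, giving 0.60766 Si and 1.21532 O.
Oxygen sums to 2.43656; scaling by 12/2.43656 = 4.92498 puts the formula on 12 O.
Fe: 0.05442 × 4.92498 = 0.268 atoms per formula unit.

0.268 Fe apfu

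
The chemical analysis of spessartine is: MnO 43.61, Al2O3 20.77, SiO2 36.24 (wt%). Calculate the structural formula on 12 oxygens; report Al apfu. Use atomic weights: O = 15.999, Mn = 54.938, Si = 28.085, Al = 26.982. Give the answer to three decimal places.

2.010 Al apfu

MnO: 43.61/70.937 = 0.61477 mol → 0.61477 mol Mn, 0.61477 mol O.
Al2O3: 20.77/101.961 = 0.20371 mol → 0.40742 mol Al, 0.61113 mol O.
SiO2: 36.24/60.083 = 0.60317 mol → 0.60317 mol Si, 1.20634 mol O.
Total oxygen = 2.43224 mol. Normalization factor = 12/2.43224 = 4.93372.
Al per 12 O = 0.40742 × 4.93372 = 2.010.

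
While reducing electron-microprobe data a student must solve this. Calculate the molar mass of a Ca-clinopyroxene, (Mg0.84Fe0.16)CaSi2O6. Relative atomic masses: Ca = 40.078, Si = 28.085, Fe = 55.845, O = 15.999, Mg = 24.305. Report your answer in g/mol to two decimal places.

Mg: 0.84 × 24.305 = 20.4162
Fe: 0.16 × 55.845 = 8.9352
Ca: 1 × 40.078 = 40.0780
Si: 2 × 28.085 = 56.1700
O: 6 × 15.999 = 95.9940
Summing the contributions gives the formula mass.

221.59 g/mol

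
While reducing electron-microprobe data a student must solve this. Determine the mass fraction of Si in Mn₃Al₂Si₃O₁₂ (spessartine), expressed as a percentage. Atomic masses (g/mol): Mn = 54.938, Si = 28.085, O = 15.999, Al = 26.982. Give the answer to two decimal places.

M(Mn₃Al₂Si₃O₁₂) = 495.021 g/mol.
Si contributes 3 × 28.085 = 84.255 g per mole.
84.255/495.021 = 0.1702 → 17.02%.

17.02 wt%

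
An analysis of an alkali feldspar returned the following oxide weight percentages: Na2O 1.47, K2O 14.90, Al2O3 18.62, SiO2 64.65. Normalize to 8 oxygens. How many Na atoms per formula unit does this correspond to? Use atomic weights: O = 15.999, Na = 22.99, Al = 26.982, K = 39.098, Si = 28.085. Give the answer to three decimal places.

0.132 Na apfu

1.47 wt% Na2O ÷ 61.979 g/mol = 0.02372 mol, giving 0.04744 Na and 0.02372 O.
14.90 wt% K2O ÷ 94.195 g/mol = 0.15818 mol, giving 0.31636 K and 0.15818 O.
18.62 wt% Al2O3 ÷ 101.961 g/mol = 0.18262 mol, giving 0.36524 Al and 0.54786 O.
64.65 wt% SiO2 ÷ 60.083 g/mol = 1.07601 mol, giving 1.07601 Si and 2.15202 O.
Oxygen sums to 2.88178; scaling by 8/2.88178 = 2.77606 puts the formula on 8 O.
Na: 0.04744 × 2.77606 = 0.132 atoms per formula unit.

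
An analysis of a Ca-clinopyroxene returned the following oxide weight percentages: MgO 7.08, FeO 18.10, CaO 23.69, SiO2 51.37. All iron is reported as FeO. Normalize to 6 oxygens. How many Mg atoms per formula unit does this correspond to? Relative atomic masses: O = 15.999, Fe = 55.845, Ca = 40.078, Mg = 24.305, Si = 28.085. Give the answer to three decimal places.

0.412 Mg apfu

7.08 wt% MgO ÷ 40.304 g/mol = 0.17566 mol, giving 0.17566 Mg and 0.17566 O.
18.10 wt% FeO ÷ 71.844 g/mol = 0.25193 mol, giving 0.25193 Fe and 0.25193 O.
23.69 wt% CaO ÷ 56.077 g/mol = 0.42245 mol, giving 0.42245 Ca and 0.42245 O.
51.37 wt% SiO2 ÷ 60.083 g/mol = 0.85498 mol, giving 0.85498 Si and 1.70996 O.
Oxygen sums to 2.56000; scaling by 6/2.56000 = 2.34375 puts the formula on 6 O.
Mg: 0.17566 × 2.34375 = 0.412 atoms per formula unit.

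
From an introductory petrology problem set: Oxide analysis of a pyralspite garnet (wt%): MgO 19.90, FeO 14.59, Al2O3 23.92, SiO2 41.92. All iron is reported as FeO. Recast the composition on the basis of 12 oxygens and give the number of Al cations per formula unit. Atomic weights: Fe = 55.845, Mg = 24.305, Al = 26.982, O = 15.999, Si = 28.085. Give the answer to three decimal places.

2.014 Al apfu

MgO (M=40.304): mol = 0.49375; Mg = 0.49375, O = 0.49375.
FeO (M=71.844): mol = 0.20308; Fe = 0.20308, O = 0.20308.
Al2O3 (M=101.961): mol = 0.23460; Al = 0.46920, O = 0.70380.
SiO2 (M=60.083): mol = 0.69770; Si = 0.69770, O = 1.39540.
ΣO = 2.79603; factor = 12/ΣO = 4.29180.
Al apfu = 0.46920 × 4.29180 = 2.014.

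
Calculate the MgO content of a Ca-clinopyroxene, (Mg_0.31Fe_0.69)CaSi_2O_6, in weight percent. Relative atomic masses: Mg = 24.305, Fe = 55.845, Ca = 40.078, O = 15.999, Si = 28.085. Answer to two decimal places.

5.24 wt%

M((Mg_0.31Fe_0.69)CaSi_2O_6) = 238.310 g/mol; M(MgO) = 40.304 g/mol.
Moles MgO per formula unit = 0.31 Mg ÷ 1 = 0.3100.
MgO fraction = (0.3100 × 40.304) / 238.310 = 12.494/238.310 = 0.0524.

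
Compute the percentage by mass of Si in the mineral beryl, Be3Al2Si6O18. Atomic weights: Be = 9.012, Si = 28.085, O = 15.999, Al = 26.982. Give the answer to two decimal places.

31.35 weight percent

Formula mass = 3×9.012 + 2×26.982 + 6×28.085 + 18×15.999 = 537.492 g/mol, of which 168.510 g is Si.
So Si makes up 168.510/537.492 = 0.3135 of the mass, i.e. 31.35%.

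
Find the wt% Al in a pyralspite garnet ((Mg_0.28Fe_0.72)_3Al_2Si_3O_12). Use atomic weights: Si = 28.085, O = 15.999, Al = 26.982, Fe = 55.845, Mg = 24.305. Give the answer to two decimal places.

Molar mass of (Mg_0.28Fe_0.72)_3Al_2Si_3O_12: 0.84·24.305 + 2.16·55.845 + 2·26.982 + 3·28.085 + 12·15.999 = 471.248 g/mol.
Mass of Al per formula unit: 2 × 26.982 = 53.964 g.
Weight fraction Al = 53.964 / 471.248 = 0.1145.

11.45 weight percent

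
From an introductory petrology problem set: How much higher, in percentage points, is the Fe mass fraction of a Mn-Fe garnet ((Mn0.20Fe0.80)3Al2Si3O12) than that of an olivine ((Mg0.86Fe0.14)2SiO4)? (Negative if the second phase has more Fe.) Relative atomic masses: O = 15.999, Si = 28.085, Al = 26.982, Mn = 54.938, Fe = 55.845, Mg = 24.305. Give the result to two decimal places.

16.50 percentage points

Fe in (Mn0.20Fe0.80)3Al2Si3O12: molar mass 497.198 g/mol; 2.40×55.845 = 134.028 g → 26.96 wt%.
Fe in (Mg0.86Fe0.14)2SiO4: molar mass 149.522 g/mol; 0.28×55.845 = 15.637 g → 10.46 wt%.
Difference = 26.96 − 10.46 = 16.50 percentage points.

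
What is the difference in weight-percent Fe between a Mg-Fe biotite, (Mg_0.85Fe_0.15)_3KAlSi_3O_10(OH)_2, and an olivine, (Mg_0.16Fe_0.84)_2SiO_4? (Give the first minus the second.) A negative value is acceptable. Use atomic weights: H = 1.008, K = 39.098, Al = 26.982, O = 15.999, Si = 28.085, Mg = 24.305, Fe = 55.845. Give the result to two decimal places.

M((Mg_0.85Fe_0.15)_3KAlSi_3O_10(OH)_2) = 431.447 g/mol, so wt% Fe = 25.130/431.447 × 100 = 5.82%.
M((Mg_0.16Fe_0.84)_2SiO_4) = 193.678 g/mol, so wt% Fe = 93.820/193.678 × 100 = 48.44%.
5.82 − 48.44 = -42.62 pp.

-42.62 percentage points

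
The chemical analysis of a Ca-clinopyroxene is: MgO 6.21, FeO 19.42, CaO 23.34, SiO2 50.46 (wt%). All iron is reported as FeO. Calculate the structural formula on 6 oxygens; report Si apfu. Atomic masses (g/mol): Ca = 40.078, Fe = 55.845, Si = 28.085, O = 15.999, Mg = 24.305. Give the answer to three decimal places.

1.999 Si apfu

MgO: 6.21/40.304 = 0.15408 mol → 0.15408 mol Mg, 0.15408 mol O.
FeO: 19.42/71.844 = 0.27031 mol → 0.27031 mol Fe, 0.27031 mol O.
CaO: 23.34/56.077 = 0.41621 mol → 0.41621 mol Ca, 0.41621 mol O.
SiO2: 50.46/60.083 = 0.83984 mol → 0.83984 mol Si, 1.67968 mol O.
Total oxygen = 2.52028 mol. Normalization factor = 6/2.52028 = 2.38069.
Si per 6 O = 0.83984 × 2.38069 = 1.999.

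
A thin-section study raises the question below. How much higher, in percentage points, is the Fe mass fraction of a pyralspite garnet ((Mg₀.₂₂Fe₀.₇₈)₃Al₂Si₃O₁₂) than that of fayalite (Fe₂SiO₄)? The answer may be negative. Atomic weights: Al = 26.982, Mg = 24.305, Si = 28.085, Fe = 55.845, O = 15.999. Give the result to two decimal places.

M((Mg₀.₂₂Fe₀.₇₈)₃Al₂Si₃O₁₂) = 476.926 g/mol, so wt% Fe = 130.677/476.926 × 100 = 27.40%.
M(Fe₂SiO₄) = 203.771 g/mol, so wt% Fe = 111.690/203.771 × 100 = 54.81%.
27.40 − 54.81 = -27.41 pp.

-27.41 percentage points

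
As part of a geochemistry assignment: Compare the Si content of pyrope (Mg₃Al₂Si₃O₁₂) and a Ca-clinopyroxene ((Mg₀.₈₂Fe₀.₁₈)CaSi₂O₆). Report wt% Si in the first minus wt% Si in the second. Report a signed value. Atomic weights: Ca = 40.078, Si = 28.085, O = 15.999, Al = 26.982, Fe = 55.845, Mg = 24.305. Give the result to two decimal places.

-4.38 percentage points

M(Mg₃Al₂Si₃O₁₂) = 403.122 g/mol, so wt% Si = 84.255/403.122 × 100 = 20.90%.
M((Mg₀.₈₂Fe₀.₁₈)CaSi₂O₆) = 222.224 g/mol, so wt% Si = 56.170/222.224 × 100 = 25.28%.
20.90 − 25.28 = -4.38 pp.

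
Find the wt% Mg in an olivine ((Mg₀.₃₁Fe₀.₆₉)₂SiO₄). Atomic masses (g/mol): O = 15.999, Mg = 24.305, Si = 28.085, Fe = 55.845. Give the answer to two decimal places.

Molar mass of (Mg₀.₃₁Fe₀.₆₉)₂SiO₄: 0.62×24.305 + 1.38×55.845 + 1×28.085 + 4×15.999 = 184.216 g/mol.
Mass of Mg per formula unit: 0.62 × 24.305 = 15.069 g.
Weight fraction Mg = 15.069 / 184.216 = 0.0818.

8.18 weight percent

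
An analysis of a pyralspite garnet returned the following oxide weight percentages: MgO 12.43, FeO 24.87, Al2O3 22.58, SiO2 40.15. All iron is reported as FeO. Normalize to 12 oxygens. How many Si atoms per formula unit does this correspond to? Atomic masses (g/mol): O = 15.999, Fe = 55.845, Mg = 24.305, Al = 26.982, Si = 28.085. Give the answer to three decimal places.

3.020 Si apfu

12.43 wt% MgO ÷ 40.304 g/mol = 0.30841 mol, giving 0.30841 Mg and 0.30841 O.
24.87 wt% FeO ÷ 71.844 g/mol = 0.34617 mol, giving 0.34617 Fe and 0.34617 O.
22.58 wt% Al2O3 ÷ 101.961 g/mol = 0.22146 mol, giving 0.44292 Al and 0.66438 O.
40.15 wt% SiO2 ÷ 60.083 g/mol = 0.66824 mol, giving 0.66824 Si and 1.33648 O.
Oxygen sums to 2.65544; scaling by 12/2.65544 = 4.51903 puts the formula on 12 O.
Si: 0.66824 × 4.51903 = 3.020 atoms per formula unit.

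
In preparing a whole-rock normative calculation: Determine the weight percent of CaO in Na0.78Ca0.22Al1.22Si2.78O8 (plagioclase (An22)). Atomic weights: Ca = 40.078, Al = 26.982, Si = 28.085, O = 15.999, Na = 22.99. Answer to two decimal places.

4.64 wt%

Molar mass of Na0.78Ca0.22Al1.22Si2.78O8 = 0.78*22.99 + 0.22*40.078 + 1.22*26.982 + 2.78*28.085 + 8*15.999 = 265.736 g/mol.
Each formula unit contains 0.22 Ca, equivalent to 0.22/1 = 0.2200 mol CaO.
M(CaO) = 1×40.078 + 1×15.999 = 56.077 g/mol.
Mass of CaO per formula unit = 0.2200 × 56.077 = 12.337 g.
CaO wt% = 12.337 / 265.736 × 100 = 4.64%.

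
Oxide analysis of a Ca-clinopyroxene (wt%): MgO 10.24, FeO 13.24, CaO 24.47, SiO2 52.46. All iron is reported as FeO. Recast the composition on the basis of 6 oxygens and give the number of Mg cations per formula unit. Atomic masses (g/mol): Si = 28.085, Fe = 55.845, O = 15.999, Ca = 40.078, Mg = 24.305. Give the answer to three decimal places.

MgO: 10.24/40.304 = 0.25407 mol → 0.25407 mol Mg, 0.25407 mol O.
FeO: 13.24/71.844 = 0.18429 mol → 0.18429 mol Fe, 0.18429 mol O.
CaO: 24.47/56.077 = 0.43636 mol → 0.43636 mol Ca, 0.43636 mol O.
SiO2: 52.46/60.083 = 0.87313 mol → 0.87313 mol Si, 1.74626 mol O.
Total oxygen = 2.62098 mol. Normalization factor = 6/2.62098 = 2.28922.
Mg per 6 O = 0.25407 × 2.28922 = 0.582.

0.582 Mg apfu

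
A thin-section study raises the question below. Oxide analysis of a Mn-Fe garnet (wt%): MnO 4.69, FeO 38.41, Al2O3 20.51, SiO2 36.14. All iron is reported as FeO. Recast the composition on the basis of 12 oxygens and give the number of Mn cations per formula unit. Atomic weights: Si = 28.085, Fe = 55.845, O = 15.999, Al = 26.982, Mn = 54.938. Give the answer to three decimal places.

MnO: 4.69/70.937 = 0.06612 mol → 0.06612 mol Mn, 0.06612 mol O.
FeO: 38.41/71.844 = 0.53463 mol → 0.53463 mol Fe, 0.53463 mol O.
Al2O3: 20.51/101.961 = 0.20116 mol → 0.40232 mol Al, 0.60348 mol O.
SiO2: 36.14/60.083 = 0.60150 mol → 0.60150 mol Si, 1.20300 mol O.
Total oxygen = 2.40723 mol. Normalization factor = 12/2.40723 = 4.98498.
Mn per 12 O = 0.06612 × 4.98498 = 0.330.

0.330 Mn apfu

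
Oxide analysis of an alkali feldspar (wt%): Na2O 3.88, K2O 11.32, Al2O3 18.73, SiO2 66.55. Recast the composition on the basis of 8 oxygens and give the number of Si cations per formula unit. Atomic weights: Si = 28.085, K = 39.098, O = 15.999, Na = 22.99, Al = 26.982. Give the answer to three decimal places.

3.88 wt% Na2O ÷ 61.979 g/mol = 0.06260 mol, giving 0.12520 Na and 0.06260 O.
11.32 wt% K2O ÷ 94.195 g/mol = 0.12018 mol, giving 0.24036 K and 0.12018 O.
18.73 wt% Al2O3 ÷ 101.961 g/mol = 0.18370 mol, giving 0.36740 Al and 0.55110 O.
66.55 wt% SiO2 ÷ 60.083 g/mol = 1.10763 mol, giving 1.10763 Si and 2.21526 O.
Oxygen sums to 2.94914; scaling by 8/2.94914 = 2.71266 puts the formula on 8 O.
Si: 1.10763 × 2.71266 = 3.005 atoms per formula unit.

3.005 Si apfu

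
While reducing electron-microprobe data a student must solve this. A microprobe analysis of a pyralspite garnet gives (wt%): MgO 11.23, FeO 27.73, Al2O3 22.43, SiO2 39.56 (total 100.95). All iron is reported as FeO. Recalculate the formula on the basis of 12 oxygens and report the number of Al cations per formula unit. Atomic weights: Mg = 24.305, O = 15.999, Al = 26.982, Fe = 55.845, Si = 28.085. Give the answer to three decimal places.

MgO: 11.23/40.304 = 0.27863 mol → 0.27863 mol Mg, 0.27863 mol O.
FeO: 27.73/71.844 = 0.38598 mol → 0.38598 mol Fe, 0.38598 mol O.
Al2O3: 22.43/101.961 = 0.21999 mol → 0.43998 mol Al, 0.65997 mol O.
SiO2: 39.56/60.083 = 0.65842 mol → 0.65842 mol Si, 1.31684 mol O.
Total oxygen = 2.64142 mol. Normalization factor = 12/2.64142 = 4.54301.
Al per 12 O = 0.43998 × 4.54301 = 1.999.

1.999 Al apfu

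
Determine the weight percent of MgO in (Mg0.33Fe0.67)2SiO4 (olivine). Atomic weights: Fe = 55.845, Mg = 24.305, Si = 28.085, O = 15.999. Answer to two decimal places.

M((Mg0.33Fe0.67)2SiO4) = 182.955 g/mol; M(MgO) = 40.304 g/mol.
Moles MgO per formula unit = 0.66 Mg ÷ 1 = 0.6600.
MgO fraction = (0.6600 × 40.304) / 182.955 = 26.601/182.955 = 0.1454.

14.54 wt%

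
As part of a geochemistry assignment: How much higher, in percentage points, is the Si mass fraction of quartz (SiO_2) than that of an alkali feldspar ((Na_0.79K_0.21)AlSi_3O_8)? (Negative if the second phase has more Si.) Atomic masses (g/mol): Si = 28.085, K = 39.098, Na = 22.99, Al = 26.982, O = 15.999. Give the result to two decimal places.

M(SiO_2) = 60.083 g/mol, so wt% Si = 28.085/60.083 × 100 = 46.74%.
M((Na_0.79K_0.21)AlSi_3O_8) = 265.602 g/mol, so wt% Si = 84.255/265.602 × 100 = 31.72%.
46.74 − 31.72 = 15.02 pp.

15.02 percentage points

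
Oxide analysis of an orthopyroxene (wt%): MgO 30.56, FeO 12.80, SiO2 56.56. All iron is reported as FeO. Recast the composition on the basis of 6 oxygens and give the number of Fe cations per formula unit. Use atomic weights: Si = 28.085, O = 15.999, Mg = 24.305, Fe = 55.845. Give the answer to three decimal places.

0.379 Fe apfu

30.56 wt% MgO ÷ 40.304 g/mol = 0.75824 mol, giving 0.75824 Mg and 0.75824 O.
12.80 wt% FeO ÷ 71.844 g/mol = 0.17816 mol, giving 0.17816 Fe and 0.17816 O.
56.56 wt% SiO2 ÷ 60.083 g/mol = 0.94136 mol, giving 0.94136 Si and 1.88272 O.
Oxygen sums to 2.81912; scaling by 6/2.81912 = 2.12832 puts the formula on 6 O.
Fe: 0.17816 × 2.12832 = 0.379 atoms per formula unit.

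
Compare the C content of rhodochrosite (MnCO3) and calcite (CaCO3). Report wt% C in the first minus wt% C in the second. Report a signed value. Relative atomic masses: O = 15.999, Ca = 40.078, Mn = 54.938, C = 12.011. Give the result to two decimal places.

-1.55 percentage points

First mineral: 12.011 g C in 114.946 g formula = 10.45 wt% C.
Second mineral: 12.011 g C in 100.086 g formula = 12.00 wt% C.
10.45% − 12.00% gives a difference of -1.55 percentage points.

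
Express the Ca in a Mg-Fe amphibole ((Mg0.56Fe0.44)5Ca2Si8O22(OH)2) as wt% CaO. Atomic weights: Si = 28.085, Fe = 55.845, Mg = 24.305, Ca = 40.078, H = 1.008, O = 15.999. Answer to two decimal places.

12.72 wt%

Molar mass of (Mg0.56Fe0.44)5Ca2Si8O22(OH)2 = 2.80·24.305 + 2.20·55.845 + 2·40.078 + 8·28.085 + 24·15.999 + 2·1.008 = 881.741 g/mol.
Each formula unit contains 2 Ca, equivalent to 2/1 = 2.0000 mol CaO.
M(CaO) = 1×40.078 + 1×15.999 = 56.077 g/mol.
Mass of CaO per formula unit = 2.0000 × 56.077 = 112.154 g.
CaO wt% = 112.154 / 881.741 × 100 = 12.72%.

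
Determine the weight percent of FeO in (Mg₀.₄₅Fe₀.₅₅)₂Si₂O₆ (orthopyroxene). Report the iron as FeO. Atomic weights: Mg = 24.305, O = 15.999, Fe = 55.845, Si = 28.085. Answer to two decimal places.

33.56 wt%

Molar mass of (Mg₀.₄₅Fe₀.₅₅)₂Si₂O₆ = 0.90×24.305 + 1.10×55.845 + 2×28.085 + 6×15.999 = 235.468 g/mol.
Each formula unit contains 1.10 Fe, equivalent to 1.10/1 = 1.1000 mol FeO.
M(FeO) = 1×55.845 + 1×15.999 = 71.844 g/mol.
Mass of FeO per formula unit = 1.1000 × 71.844 = 79.028 g.
FeO wt% = 79.028 / 235.468 × 100 = 33.56%.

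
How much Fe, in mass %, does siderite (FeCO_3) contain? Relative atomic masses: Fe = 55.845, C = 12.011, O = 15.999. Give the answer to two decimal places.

Molar mass of FeCO_3: 1*55.845 + 1*12.011 + 3*15.999 = 115.853 g/mol.
Mass of Fe per formula unit: 1 × 55.845 = 55.845 g.
Weight fraction Fe = 55.845 / 115.853 = 0.4820.

48.20 mass %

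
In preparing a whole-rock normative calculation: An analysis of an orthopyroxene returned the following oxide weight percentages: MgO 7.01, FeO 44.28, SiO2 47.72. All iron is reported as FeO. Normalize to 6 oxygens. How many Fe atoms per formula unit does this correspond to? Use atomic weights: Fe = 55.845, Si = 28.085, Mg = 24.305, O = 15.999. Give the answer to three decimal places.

1.555 Fe apfu

MgO (M=40.304): mol = 0.17393; Mg = 0.17393, O = 0.17393.
FeO (M=71.844): mol = 0.61634; Fe = 0.61634, O = 0.61634.
SiO2 (M=60.083): mol = 0.79423; Si = 0.79423, O = 1.58846.
ΣO = 2.37873; factor = 6/ΣO = 2.52235.
Fe apfu = 0.61634 × 2.52235 = 1.555.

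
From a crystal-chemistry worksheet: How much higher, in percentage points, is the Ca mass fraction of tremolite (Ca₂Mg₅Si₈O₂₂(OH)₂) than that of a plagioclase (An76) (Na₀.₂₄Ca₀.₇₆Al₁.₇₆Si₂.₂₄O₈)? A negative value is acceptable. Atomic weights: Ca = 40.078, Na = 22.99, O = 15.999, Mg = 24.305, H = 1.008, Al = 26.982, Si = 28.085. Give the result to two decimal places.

-1.23 percentage points

Ca in Ca₂Mg₅Si₈O₂₂(OH)₂: molar mass 812.353 g/mol; 2×40.078 = 80.156 g → 9.87 wt%.
Ca in Na₀.₂₄Ca₀.₇₆Al₁.₇₆Si₂.₂₄O₈: molar mass 274.368 g/mol; 0.76×40.078 = 30.459 g → 11.10 wt%.
Difference = 9.87 − 11.10 = -1.23 percentage points.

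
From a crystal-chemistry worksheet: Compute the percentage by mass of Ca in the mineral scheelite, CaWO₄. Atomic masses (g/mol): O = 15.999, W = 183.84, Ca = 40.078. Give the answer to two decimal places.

Formula mass = 1×40.078 + 1×183.84 + 4×15.999 = 287.914 g/mol, of which 40.078 g is Ca.
So Ca makes up 40.078/287.914 = 0.1392 of the mass, i.e. 13.92%.

13.92 mass %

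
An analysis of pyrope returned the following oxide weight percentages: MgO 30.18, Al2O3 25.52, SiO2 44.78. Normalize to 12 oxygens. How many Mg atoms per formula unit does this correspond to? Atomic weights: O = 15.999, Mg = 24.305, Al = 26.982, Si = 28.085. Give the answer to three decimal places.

3.005 Mg apfu

MgO (M=40.304): mol = 0.74881; Mg = 0.74881, O = 0.74881.
Al2O3 (M=101.961): mol = 0.25029; Al = 0.50058, O = 0.75087.
SiO2 (M=60.083): mol = 0.74530; Si = 0.74530, O = 1.49060.
ΣO = 2.99028; factor = 12/ΣO = 4.01300.
Mg apfu = 0.74881 × 4.01300 = 3.005.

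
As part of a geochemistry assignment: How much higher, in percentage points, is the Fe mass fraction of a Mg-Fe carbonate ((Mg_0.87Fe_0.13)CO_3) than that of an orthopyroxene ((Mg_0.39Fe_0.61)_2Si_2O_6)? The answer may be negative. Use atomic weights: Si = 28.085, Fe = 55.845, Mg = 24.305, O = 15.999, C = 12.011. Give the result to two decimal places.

-20.27 percentage points

M((Mg_0.87Fe_0.13)CO_3) = 88.413 g/mol, so wt% Fe = 7.260/88.413 × 100 = 8.21%.
M((Mg_0.39Fe_0.61)_2Si_2O_6) = 239.253 g/mol, so wt% Fe = 68.131/239.253 × 100 = 28.48%.
8.21 − 28.48 = -20.27 pp.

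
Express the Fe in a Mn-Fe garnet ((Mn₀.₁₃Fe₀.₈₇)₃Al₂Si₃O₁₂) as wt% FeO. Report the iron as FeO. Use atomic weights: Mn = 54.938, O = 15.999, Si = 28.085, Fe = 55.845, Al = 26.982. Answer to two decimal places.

37.70 wt%

Molar mass of (Mn₀.₁₃Fe₀.₈₇)₃Al₂Si₃O₁₂ = 0.39·54.938 + 2.61·55.845 + 2·26.982 + 3·28.085 + 12·15.999 = 497.388 g/mol.
Each formula unit contains 2.61 Fe, equivalent to 2.61/1 = 2.6100 mol FeO.
M(FeO) = 1×55.845 + 1×15.999 = 71.844 g/mol.
Mass of FeO per formula unit = 2.6100 × 71.844 = 187.513 g.
FeO wt% = 187.513 / 497.388 × 100 = 37.70%.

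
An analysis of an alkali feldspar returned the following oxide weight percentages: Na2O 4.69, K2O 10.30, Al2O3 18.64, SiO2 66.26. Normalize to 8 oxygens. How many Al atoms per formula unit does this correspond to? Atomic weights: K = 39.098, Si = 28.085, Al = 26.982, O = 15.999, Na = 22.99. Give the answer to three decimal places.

0.995 Al apfu

Na2O (M=61.979): mol = 0.07567; Na = 0.15134, O = 0.07567.
K2O (M=94.195): mol = 0.10935; K = 0.21870, O = 0.10935.
Al2O3 (M=101.961): mol = 0.18281; Al = 0.36562, O = 0.54843.
SiO2 (M=60.083): mol = 1.10281; Si = 1.10281, O = 2.20562.
ΣO = 2.93907; factor = 8/ΣO = 2.72195.
Al apfu = 0.36562 × 2.72195 = 0.995.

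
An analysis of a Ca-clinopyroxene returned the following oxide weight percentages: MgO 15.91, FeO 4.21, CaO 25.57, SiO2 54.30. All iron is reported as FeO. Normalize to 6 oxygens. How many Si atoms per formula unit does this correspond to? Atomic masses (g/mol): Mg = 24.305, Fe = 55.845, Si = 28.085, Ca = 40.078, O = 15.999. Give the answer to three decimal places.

15.91 wt% MgO ÷ 40.304 g/mol = 0.39475 mol, giving 0.39475 Mg and 0.39475 O.
4.21 wt% FeO ÷ 71.844 g/mol = 0.05860 mol, giving 0.05860 Fe and 0.05860 O.
25.57 wt% CaO ÷ 56.077 g/mol = 0.45598 mol, giving 0.45598 Ca and 0.45598 O.
54.30 wt% SiO2 ÷ 60.083 g/mol = 0.90375 mol, giving 0.90375 Si and 1.80750 O.
Oxygen sums to 2.71683; scaling by 6/2.71683 = 2.20846 puts the formula on 6 O.
Si: 0.90375 × 2.20846 = 1.996 atoms per formula unit.

1.996 Si apfu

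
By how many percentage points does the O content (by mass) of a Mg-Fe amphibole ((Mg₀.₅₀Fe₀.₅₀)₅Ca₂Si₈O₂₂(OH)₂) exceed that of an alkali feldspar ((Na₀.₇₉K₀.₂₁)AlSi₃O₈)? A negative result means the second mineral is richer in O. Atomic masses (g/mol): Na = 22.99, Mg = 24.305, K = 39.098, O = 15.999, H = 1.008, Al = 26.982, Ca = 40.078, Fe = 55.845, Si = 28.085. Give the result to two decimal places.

-5.10 percentage points

M((Mg₀.₅₀Fe₀.₅₀)₅Ca₂Si₈O₂₂(OH)₂) = 891.203 g/mol, so wt% O = 383.976/891.203 × 100 = 43.09%.
M((Na₀.₇₉K₀.₂₁)AlSi₃O₈) = 265.602 g/mol, so wt% O = 127.992/265.602 × 100 = 48.19%.
43.09 − 48.19 = -5.10 pp.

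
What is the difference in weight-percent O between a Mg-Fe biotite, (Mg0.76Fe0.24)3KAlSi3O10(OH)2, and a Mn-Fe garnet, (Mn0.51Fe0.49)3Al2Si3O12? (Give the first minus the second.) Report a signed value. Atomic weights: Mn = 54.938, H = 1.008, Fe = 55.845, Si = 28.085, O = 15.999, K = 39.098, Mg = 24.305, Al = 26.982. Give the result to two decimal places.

First mineral: 191.988 g O in 439.963 g formula = 43.64 wt% O.
Second mineral: 191.988 g O in 496.354 g formula = 38.68 wt% O.
43.64% − 38.68% gives a difference of 4.96 percentage points.

4.96 percentage points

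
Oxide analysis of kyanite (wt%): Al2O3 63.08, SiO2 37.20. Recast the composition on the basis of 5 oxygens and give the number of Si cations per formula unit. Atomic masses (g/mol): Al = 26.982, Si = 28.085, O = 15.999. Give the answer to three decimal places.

63.08 wt% Al2O3 ÷ 101.961 g/mol = 0.61867 mol, giving 1.23734 Al and 1.85601 O.
37.20 wt% SiO2 ÷ 60.083 g/mol = 0.61914 mol, giving 0.61914 Si and 1.23828 O.
Oxygen sums to 3.09429; scaling by 5/3.09429 = 1.61588 puts the formula on 5 O.
Si: 0.61914 × 1.61588 = 1.000 atoms per formula unit.

1.000 Si apfu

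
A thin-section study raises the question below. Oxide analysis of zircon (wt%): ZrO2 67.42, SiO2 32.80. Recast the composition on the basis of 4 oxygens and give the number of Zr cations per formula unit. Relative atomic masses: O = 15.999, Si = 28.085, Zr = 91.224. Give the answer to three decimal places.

ZrO2: 67.42/123.222 = 0.54714 mol → 0.54714 mol Zr, 1.09428 mol O.
SiO2: 32.80/60.083 = 0.54591 mol → 0.54591 mol Si, 1.09182 mol O.
Total oxygen = 2.18610 mol. Normalization factor = 4/2.18610 = 1.82974.
Zr per 4 O = 0.54714 × 1.82974 = 1.001.

1.001 Zr apfu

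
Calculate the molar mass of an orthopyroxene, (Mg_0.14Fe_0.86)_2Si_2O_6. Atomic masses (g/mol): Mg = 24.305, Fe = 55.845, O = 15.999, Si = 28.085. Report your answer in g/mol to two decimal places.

Mg: 0.28 × 24.305 = 6.8054
Fe: 1.72 × 55.845 = 96.0534
Si: 2 × 28.085 = 56.1700
O: 6 × 15.999 = 95.9940
Summing the contributions gives the formula mass.

255.02 g/mol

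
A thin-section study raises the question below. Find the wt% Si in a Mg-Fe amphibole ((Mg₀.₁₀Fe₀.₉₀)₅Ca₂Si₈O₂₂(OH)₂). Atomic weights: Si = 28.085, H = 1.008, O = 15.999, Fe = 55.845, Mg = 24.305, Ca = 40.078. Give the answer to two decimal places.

Formula mass = 0.50·24.305 + 4.50·55.845 + 2·40.078 + 8·28.085 + 24·15.999 + 2·1.008 = 954.283 g/mol, of which 224.680 g is Si.
So Si makes up 224.680/954.283 = 0.2354 of the mass, i.e. 23.54%.

23.54 weight percent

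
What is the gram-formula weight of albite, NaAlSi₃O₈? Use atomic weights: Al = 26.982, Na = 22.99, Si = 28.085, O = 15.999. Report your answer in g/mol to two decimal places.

262.22 g/mol

M = 1(22.99) + 1(26.982) + 3(28.085) + 8(15.999)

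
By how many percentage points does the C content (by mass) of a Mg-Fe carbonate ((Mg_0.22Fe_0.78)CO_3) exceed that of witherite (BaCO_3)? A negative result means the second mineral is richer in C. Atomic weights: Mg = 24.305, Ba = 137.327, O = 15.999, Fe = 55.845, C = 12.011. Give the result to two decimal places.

4.94 percentage points

C in (Mg_0.22Fe_0.78)CO_3: molar mass 108.914 g/mol; 1×12.011 = 12.011 g → 11.03 wt%.
C in BaCO_3: molar mass 197.335 g/mol; 1×12.011 = 12.011 g → 6.09 wt%.
Difference = 11.03 − 6.09 = 4.94 percentage points.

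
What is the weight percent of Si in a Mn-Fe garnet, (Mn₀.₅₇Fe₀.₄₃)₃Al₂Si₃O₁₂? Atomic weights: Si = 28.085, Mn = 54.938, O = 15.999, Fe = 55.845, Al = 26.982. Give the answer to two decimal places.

M((Mn₀.₅₇Fe₀.₄₃)₃Al₂Si₃O₁₂) = 496.191 g/mol.
Si contributes 3 × 28.085 = 84.255 g per mole.
84.255/496.191 = 0.1698 → 16.98%.

16.98 wt%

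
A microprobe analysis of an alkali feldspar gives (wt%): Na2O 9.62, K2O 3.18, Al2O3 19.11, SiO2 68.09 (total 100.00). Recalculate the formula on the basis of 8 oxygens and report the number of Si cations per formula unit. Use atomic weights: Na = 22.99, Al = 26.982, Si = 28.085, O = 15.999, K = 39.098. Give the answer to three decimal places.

3.004 Si apfu

Na2O (M=61.979): mol = 0.15521; Na = 0.31042, O = 0.15521.
K2O (M=94.195): mol = 0.03376; K = 0.06752, O = 0.03376.
Al2O3 (M=101.961): mol = 0.18742; Al = 0.37484, O = 0.56226.
SiO2 (M=60.083): mol = 1.13327; Si = 1.13327, O = 2.26654.
ΣO = 3.01777; factor = 8/ΣO = 2.65096.
Si apfu = 1.13327 × 2.65096 = 3.004.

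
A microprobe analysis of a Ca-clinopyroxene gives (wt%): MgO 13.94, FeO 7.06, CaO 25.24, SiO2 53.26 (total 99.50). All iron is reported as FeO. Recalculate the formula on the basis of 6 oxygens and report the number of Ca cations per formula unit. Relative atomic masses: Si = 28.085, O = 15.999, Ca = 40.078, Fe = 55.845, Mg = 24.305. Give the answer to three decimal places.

1.013 Ca apfu

MgO: 13.94/40.304 = 0.34587 mol → 0.34587 mol Mg, 0.34587 mol O.
FeO: 7.06/71.844 = 0.09827 mol → 0.09827 mol Fe, 0.09827 mol O.
CaO: 25.24/56.077 = 0.45010 mol → 0.45010 mol Ca, 0.45010 mol O.
SiO2: 53.26/60.083 = 0.88644 mol → 0.88644 mol Si, 1.77288 mol O.
Total oxygen = 2.66712 mol. Normalization factor = 6/2.66712 = 2.24962.
Ca per 6 O = 0.45010 × 2.24962 = 1.013.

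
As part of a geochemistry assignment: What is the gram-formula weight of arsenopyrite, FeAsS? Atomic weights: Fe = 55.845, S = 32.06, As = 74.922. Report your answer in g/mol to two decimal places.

162.83 g/mol

The formula mass is the sum 1·55.845 + 1·74.922 + 1·32.06.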